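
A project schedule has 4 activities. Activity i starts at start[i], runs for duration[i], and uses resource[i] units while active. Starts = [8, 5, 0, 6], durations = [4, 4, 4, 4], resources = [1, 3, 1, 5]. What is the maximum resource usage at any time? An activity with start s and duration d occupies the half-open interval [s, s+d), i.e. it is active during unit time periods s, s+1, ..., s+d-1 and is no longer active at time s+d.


Each activity i is active on [start_i, start_i + duration_i).
Compute total resource usage per time slot:
  t=0: active resources = [1], total = 1
  t=1: active resources = [1], total = 1
  t=2: active resources = [1], total = 1
  t=3: active resources = [1], total = 1
  t=4: active resources = [], total = 0
  t=5: active resources = [3], total = 3
  t=6: active resources = [3, 5], total = 8
  t=7: active resources = [3, 5], total = 8
  t=8: active resources = [1, 3, 5], total = 9
  t=9: active resources = [1, 5], total = 6
  t=10: active resources = [1], total = 1
  t=11: active resources = [1], total = 1
Peak resource demand = 9

9


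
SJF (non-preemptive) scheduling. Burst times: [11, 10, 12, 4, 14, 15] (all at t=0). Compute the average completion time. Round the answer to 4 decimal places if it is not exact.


SJF order (ascending): [4, 10, 11, 12, 14, 15]
Completion times:
  Job 1: burst=4, C=4
  Job 2: burst=10, C=14
  Job 3: burst=11, C=25
  Job 4: burst=12, C=37
  Job 5: burst=14, C=51
  Job 6: burst=15, C=66
Average completion = 197/6 = 32.8333

32.8333


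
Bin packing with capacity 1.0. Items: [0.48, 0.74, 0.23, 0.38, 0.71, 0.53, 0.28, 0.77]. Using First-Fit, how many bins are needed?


Place items sequentially using First-Fit:
  Item 0.48 -> new Bin 1
  Item 0.74 -> new Bin 2
  Item 0.23 -> Bin 1 (now 0.71)
  Item 0.38 -> new Bin 3
  Item 0.71 -> new Bin 4
  Item 0.53 -> Bin 3 (now 0.91)
  Item 0.28 -> Bin 1 (now 0.99)
  Item 0.77 -> new Bin 5
Total bins used = 5

5


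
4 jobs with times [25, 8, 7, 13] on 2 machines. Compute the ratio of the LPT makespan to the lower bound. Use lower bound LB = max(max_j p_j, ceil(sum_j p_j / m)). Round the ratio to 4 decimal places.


LPT order: [25, 13, 8, 7]
Machine loads after assignment: [25, 28]
LPT makespan = 28
Lower bound = max(max_job, ceil(total/2)) = max(25, 27) = 27
Ratio = 28 / 27 = 1.037

1.037


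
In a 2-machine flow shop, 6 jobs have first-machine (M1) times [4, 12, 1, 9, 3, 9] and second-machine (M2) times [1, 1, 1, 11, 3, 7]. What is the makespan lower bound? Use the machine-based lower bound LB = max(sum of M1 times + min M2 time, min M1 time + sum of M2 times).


LB1 = sum(M1 times) + min(M2 times) = 38 + 1 = 39
LB2 = min(M1 times) + sum(M2 times) = 1 + 24 = 25
Lower bound = max(LB1, LB2) = max(39, 25) = 39

39


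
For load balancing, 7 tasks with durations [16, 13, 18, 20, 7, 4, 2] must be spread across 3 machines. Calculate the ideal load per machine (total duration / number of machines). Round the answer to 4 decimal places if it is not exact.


Total processing time = 16 + 13 + 18 + 20 + 7 + 4 + 2 = 80
Number of machines = 3
Ideal balanced load = 80 / 3 = 26.6667

26.6667


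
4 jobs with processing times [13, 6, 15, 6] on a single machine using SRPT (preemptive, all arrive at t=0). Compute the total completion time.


Since all jobs arrive at t=0, SRPT equals SPT ordering.
SPT order: [6, 6, 13, 15]
Completion times:
  Job 1: p=6, C=6
  Job 2: p=6, C=12
  Job 3: p=13, C=25
  Job 4: p=15, C=40
Total completion time = 6 + 12 + 25 + 40 = 83

83


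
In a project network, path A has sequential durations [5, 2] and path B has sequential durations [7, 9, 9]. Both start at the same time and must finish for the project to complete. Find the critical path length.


Path A total = 5 + 2 = 7
Path B total = 7 + 9 + 9 = 25
Critical path = longest path = max(7, 25) = 25

25


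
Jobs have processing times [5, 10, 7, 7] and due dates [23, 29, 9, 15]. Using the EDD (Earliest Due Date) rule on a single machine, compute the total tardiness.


Sort by due date (EDD order): [(7, 9), (7, 15), (5, 23), (10, 29)]
Compute completion times and tardiness:
  Job 1: p=7, d=9, C=7, tardiness=max(0,7-9)=0
  Job 2: p=7, d=15, C=14, tardiness=max(0,14-15)=0
  Job 3: p=5, d=23, C=19, tardiness=max(0,19-23)=0
  Job 4: p=10, d=29, C=29, tardiness=max(0,29-29)=0
Total tardiness = 0

0


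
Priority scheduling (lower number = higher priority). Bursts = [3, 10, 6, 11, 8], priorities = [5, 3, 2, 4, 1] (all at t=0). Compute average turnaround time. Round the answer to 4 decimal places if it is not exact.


Sort by priority (ascending = highest first):
Order: [(1, 8), (2, 6), (3, 10), (4, 11), (5, 3)]
Completion times:
  Priority 1, burst=8, C=8
  Priority 2, burst=6, C=14
  Priority 3, burst=10, C=24
  Priority 4, burst=11, C=35
  Priority 5, burst=3, C=38
Average turnaround = 119/5 = 23.8

23.8


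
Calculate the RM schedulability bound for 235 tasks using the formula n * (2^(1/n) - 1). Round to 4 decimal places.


Compute 2^(1/235) = 1.0029539167
Subtract 1: 1.0029539167 - 1 = 0.0029539167
Multiply by n: 235 * 0.0029539167 = 0.6941704245
Round to 4 dp: 0.6942

0.6942


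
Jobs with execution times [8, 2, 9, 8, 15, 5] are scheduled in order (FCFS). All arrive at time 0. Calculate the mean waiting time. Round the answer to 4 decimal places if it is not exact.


FCFS order (as given): [8, 2, 9, 8, 15, 5]
Waiting times:
  Job 1: wait = 0
  Job 2: wait = 8
  Job 3: wait = 10
  Job 4: wait = 19
  Job 5: wait = 27
  Job 6: wait = 42
Sum of waiting times = 106
Average waiting time = 106/6 = 17.6667

17.6667


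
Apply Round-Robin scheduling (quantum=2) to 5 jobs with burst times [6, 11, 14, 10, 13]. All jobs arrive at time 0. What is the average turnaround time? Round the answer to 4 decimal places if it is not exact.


Time quantum = 2
Execution trace:
  J1 runs 2 units, time = 2
  J2 runs 2 units, time = 4
  J3 runs 2 units, time = 6
  J4 runs 2 units, time = 8
  J5 runs 2 units, time = 10
  J1 runs 2 units, time = 12
  J2 runs 2 units, time = 14
  J3 runs 2 units, time = 16
  J4 runs 2 units, time = 18
  J5 runs 2 units, time = 20
  J1 runs 2 units, time = 22
  J2 runs 2 units, time = 24
  J3 runs 2 units, time = 26
  J4 runs 2 units, time = 28
  J5 runs 2 units, time = 30
  J2 runs 2 units, time = 32
  J3 runs 2 units, time = 34
  J4 runs 2 units, time = 36
  J5 runs 2 units, time = 38
  J2 runs 2 units, time = 40
  J3 runs 2 units, time = 42
  J4 runs 2 units, time = 44
  J5 runs 2 units, time = 46
  J2 runs 1 units, time = 47
  J3 runs 2 units, time = 49
  J5 runs 2 units, time = 51
  J3 runs 2 units, time = 53
  J5 runs 1 units, time = 54
Finish times: [22, 47, 53, 44, 54]
Average turnaround = 220/5 = 44.0

44.0


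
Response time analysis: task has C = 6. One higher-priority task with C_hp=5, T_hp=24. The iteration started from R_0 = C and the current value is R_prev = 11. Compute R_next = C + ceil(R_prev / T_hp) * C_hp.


R_next = C + ceil(R_prev / T_hp) * C_hp
ceil(11 / 24) = ceil(0.4583) = 1
Interference = 1 * 5 = 5
R_next = 6 + 5 = 11
R_next = R_prev, so the iteration has converged (response time = 11).

11


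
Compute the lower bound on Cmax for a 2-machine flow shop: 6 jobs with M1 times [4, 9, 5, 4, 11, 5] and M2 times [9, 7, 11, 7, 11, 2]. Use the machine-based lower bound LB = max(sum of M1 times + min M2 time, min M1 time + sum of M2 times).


LB1 = sum(M1 times) + min(M2 times) = 38 + 2 = 40
LB2 = min(M1 times) + sum(M2 times) = 4 + 47 = 51
Lower bound = max(LB1, LB2) = max(40, 51) = 51

51


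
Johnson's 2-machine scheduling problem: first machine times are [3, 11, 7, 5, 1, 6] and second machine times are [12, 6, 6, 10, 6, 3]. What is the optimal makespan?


Apply Johnson's rule:
  Group 1 (a <= b): [(5, 1, 6), (1, 3, 12), (4, 5, 10)]
  Group 2 (a > b): [(2, 11, 6), (3, 7, 6), (6, 6, 3)]
Optimal job order: [5, 1, 4, 2, 3, 6]
Schedule:
  Job 5: M1 done at 1, M2 done at 7
  Job 1: M1 done at 4, M2 done at 19
  Job 4: M1 done at 9, M2 done at 29
  Job 2: M1 done at 20, M2 done at 35
  Job 3: M1 done at 27, M2 done at 41
  Job 6: M1 done at 33, M2 done at 44
Makespan = 44

44


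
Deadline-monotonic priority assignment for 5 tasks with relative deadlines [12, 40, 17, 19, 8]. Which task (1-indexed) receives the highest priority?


Sort tasks by relative deadline (ascending):
  Task 5: deadline = 8
  Task 1: deadline = 12
  Task 3: deadline = 17
  Task 4: deadline = 19
  Task 2: deadline = 40
Priority order (highest first): [5, 1, 3, 4, 2]
Highest priority task = 5

5


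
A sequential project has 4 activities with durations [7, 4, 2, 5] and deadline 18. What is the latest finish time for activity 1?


LF(activity 1) = deadline - sum of successor durations
Successors: activities 2 through 4 with durations [4, 2, 5]
Sum of successor durations = 11
LF = 18 - 11 = 7

7


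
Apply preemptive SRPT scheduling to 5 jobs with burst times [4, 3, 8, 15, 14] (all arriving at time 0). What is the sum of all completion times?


Since all jobs arrive at t=0, SRPT equals SPT ordering.
SPT order: [3, 4, 8, 14, 15]
Completion times:
  Job 1: p=3, C=3
  Job 2: p=4, C=7
  Job 3: p=8, C=15
  Job 4: p=14, C=29
  Job 5: p=15, C=44
Total completion time = 3 + 7 + 15 + 29 + 44 = 98

98


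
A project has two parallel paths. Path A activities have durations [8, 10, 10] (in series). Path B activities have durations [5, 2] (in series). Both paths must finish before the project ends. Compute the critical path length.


Path A total = 8 + 10 + 10 = 28
Path B total = 5 + 2 = 7
Critical path = longest path = max(28, 7) = 28

28


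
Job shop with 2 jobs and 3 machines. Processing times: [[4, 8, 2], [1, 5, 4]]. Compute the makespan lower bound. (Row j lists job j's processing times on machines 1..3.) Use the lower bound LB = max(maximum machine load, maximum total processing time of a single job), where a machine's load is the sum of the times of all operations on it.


Machine loads:
  Machine 1: 4 + 1 = 5
  Machine 2: 8 + 5 = 13
  Machine 3: 2 + 4 = 6
Max machine load = 13
Job totals:
  Job 1: 14
  Job 2: 10
Max job total = 14
Lower bound = max(13, 14) = 14

14


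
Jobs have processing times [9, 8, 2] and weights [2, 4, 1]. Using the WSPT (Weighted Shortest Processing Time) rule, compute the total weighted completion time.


Compute p/w ratios and sort ascending (WSPT): [(8, 4), (2, 1), (9, 2)]
Compute weighted completion times:
  Job (p=8,w=4): C=8, w*C=4*8=32
  Job (p=2,w=1): C=10, w*C=1*10=10
  Job (p=9,w=2): C=19, w*C=2*19=38
Total weighted completion time = 80

80


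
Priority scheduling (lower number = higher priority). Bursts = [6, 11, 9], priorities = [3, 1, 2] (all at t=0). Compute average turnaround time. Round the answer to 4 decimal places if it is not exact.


Sort by priority (ascending = highest first):
Order: [(1, 11), (2, 9), (3, 6)]
Completion times:
  Priority 1, burst=11, C=11
  Priority 2, burst=9, C=20
  Priority 3, burst=6, C=26
Average turnaround = 57/3 = 19.0

19.0


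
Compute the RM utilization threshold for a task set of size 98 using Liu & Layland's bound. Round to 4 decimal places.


Compute 2^(1/98) = 1.0070980027
Subtract 1: 1.0070980027 - 1 = 0.0070980027
Multiply by n: 98 * 0.0070980027 = 0.6956042646
Round to 4 dp: 0.6956

0.6956


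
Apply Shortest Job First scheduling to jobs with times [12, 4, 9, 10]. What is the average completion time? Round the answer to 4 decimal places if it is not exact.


SJF order (ascending): [4, 9, 10, 12]
Completion times:
  Job 1: burst=4, C=4
  Job 2: burst=9, C=13
  Job 3: burst=10, C=23
  Job 4: burst=12, C=35
Average completion = 75/4 = 18.75

18.75


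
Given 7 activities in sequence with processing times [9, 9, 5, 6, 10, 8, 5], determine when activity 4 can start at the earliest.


Activity 4 starts after activities 1 through 3 complete.
Predecessor durations: [9, 9, 5]
ES = 9 + 9 + 5 = 23

23


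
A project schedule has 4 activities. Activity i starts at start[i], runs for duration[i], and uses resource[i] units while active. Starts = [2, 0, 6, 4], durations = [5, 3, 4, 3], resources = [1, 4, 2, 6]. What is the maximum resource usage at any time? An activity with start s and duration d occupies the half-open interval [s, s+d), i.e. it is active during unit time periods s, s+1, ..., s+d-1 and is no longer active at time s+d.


Each activity i is active on [start_i, start_i + duration_i).
Compute total resource usage per time slot:
  t=0: active resources = [4], total = 4
  t=1: active resources = [4], total = 4
  t=2: active resources = [1, 4], total = 5
  t=3: active resources = [1], total = 1
  t=4: active resources = [1, 6], total = 7
  t=5: active resources = [1, 6], total = 7
  t=6: active resources = [1, 2, 6], total = 9
  t=7: active resources = [2], total = 2
  t=8: active resources = [2], total = 2
  t=9: active resources = [2], total = 2
Peak resource demand = 9

9


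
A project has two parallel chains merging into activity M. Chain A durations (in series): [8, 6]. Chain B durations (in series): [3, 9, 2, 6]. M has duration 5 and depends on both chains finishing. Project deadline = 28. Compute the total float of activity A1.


Forward pass: ES(A1) = sum of predecessors on chain A = 0
EF = ES + duration = 0 + 8 = 8
Backward pass: LF(M) = deadline = 28; LS(M) = 28 - 5 = 23
LF(A1) = LS(M) - sum(successors on chain A) = 23 - 6 = 17
LS = LF - duration = 17 - 8 = 9
Total float = LS - ES = 9 - 0 = 9

9


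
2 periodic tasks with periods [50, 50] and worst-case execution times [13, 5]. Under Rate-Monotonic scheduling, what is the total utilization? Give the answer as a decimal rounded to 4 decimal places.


Compute individual utilizations (exact fractions):
  Task 1: C/T = 13/50 (approx. 0.26)
  Task 2: C/T = 5/50 = 1/10 (approx. 0.1)
Total utilization U = 13/50 + 1/10 = 9/25
Rounded to 4 decimal places: U = 0.3600
RM (Liu & Layland) bound for 2 tasks = 0.828427; compare with U = 9/25 (approx. 0.360000)
U <= bound, so schedulable by RM sufficient condition.

0.3600


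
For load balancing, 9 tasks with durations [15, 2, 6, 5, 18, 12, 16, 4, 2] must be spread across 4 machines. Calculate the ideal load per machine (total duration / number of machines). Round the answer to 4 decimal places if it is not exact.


Total processing time = 15 + 2 + 6 + 5 + 18 + 12 + 16 + 4 + 2 = 80
Number of machines = 4
Ideal balanced load = 80 / 4 = 20.0

20.0


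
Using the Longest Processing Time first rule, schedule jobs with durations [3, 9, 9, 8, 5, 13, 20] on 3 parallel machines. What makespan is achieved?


Sort jobs in decreasing order (LPT): [20, 13, 9, 9, 8, 5, 3]
Assign each job to the least loaded machine:
  Machine 1: jobs [20, 3], load = 23
  Machine 2: jobs [13, 8], load = 21
  Machine 3: jobs [9, 9, 5], load = 23
Makespan = max load = 23

23


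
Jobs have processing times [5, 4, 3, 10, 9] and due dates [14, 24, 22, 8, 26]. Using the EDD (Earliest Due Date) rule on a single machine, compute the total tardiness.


Sort by due date (EDD order): [(10, 8), (5, 14), (3, 22), (4, 24), (9, 26)]
Compute completion times and tardiness:
  Job 1: p=10, d=8, C=10, tardiness=max(0,10-8)=2
  Job 2: p=5, d=14, C=15, tardiness=max(0,15-14)=1
  Job 3: p=3, d=22, C=18, tardiness=max(0,18-22)=0
  Job 4: p=4, d=24, C=22, tardiness=max(0,22-24)=0
  Job 5: p=9, d=26, C=31, tardiness=max(0,31-26)=5
Total tardiness = 8

8


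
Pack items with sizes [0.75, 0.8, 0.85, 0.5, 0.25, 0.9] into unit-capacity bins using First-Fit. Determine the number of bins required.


Place items sequentially using First-Fit:
  Item 0.75 -> new Bin 1
  Item 0.8 -> new Bin 2
  Item 0.85 -> new Bin 3
  Item 0.5 -> new Bin 4
  Item 0.25 -> Bin 1 (now 1.0)
  Item 0.9 -> new Bin 5
Total bins used = 5

5


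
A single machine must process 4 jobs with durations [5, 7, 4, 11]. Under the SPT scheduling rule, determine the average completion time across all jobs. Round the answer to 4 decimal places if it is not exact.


Sort jobs by processing time (SPT order): [4, 5, 7, 11]
Compute completion times sequentially:
  Job 1: processing = 4, completes at 4
  Job 2: processing = 5, completes at 9
  Job 3: processing = 7, completes at 16
  Job 4: processing = 11, completes at 27
Sum of completion times = 56
Average completion time = 56/4 = 14.0

14.0


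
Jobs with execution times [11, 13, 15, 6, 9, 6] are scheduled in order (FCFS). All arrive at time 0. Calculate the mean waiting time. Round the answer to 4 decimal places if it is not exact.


FCFS order (as given): [11, 13, 15, 6, 9, 6]
Waiting times:
  Job 1: wait = 0
  Job 2: wait = 11
  Job 3: wait = 24
  Job 4: wait = 39
  Job 5: wait = 45
  Job 6: wait = 54
Sum of waiting times = 173
Average waiting time = 173/6 = 28.8333

28.8333


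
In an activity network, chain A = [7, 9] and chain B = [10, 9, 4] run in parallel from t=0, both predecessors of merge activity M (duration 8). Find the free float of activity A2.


ES(A2) = sum of predecessors on chain A = 7
EF(A2) = ES + duration = 7 + 9 = 16
Successor of A2 is M. ES(M) = max(sum(A), sum(B)) = max(16, 23) = 23
Free float = ES(successor) - EF(current) = 23 - 16 = 7

7


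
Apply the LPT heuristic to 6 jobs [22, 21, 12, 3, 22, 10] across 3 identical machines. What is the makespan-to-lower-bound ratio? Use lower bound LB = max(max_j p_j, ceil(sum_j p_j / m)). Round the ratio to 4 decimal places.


LPT order: [22, 22, 21, 12, 10, 3]
Machine loads after assignment: [32, 25, 33]
LPT makespan = 33
Lower bound = max(max_job, ceil(total/3)) = max(22, 30) = 30
Ratio = 33 / 30 = 1.1

1.1


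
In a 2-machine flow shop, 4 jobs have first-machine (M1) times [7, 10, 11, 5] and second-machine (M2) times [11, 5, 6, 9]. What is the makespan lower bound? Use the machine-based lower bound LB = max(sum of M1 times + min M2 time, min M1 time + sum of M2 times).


LB1 = sum(M1 times) + min(M2 times) = 33 + 5 = 38
LB2 = min(M1 times) + sum(M2 times) = 5 + 31 = 36
Lower bound = max(LB1, LB2) = max(38, 36) = 38

38


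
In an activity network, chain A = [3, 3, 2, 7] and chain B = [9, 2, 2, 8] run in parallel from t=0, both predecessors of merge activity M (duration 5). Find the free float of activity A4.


ES(A4) = sum of predecessors on chain A = 8
EF(A4) = ES + duration = 8 + 7 = 15
Successor of A4 is M. ES(M) = max(sum(A), sum(B)) = max(15, 21) = 21
Free float = ES(successor) - EF(current) = 21 - 15 = 6

6


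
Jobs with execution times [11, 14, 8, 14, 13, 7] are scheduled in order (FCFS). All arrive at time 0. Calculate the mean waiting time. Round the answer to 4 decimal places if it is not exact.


FCFS order (as given): [11, 14, 8, 14, 13, 7]
Waiting times:
  Job 1: wait = 0
  Job 2: wait = 11
  Job 3: wait = 25
  Job 4: wait = 33
  Job 5: wait = 47
  Job 6: wait = 60
Sum of waiting times = 176
Average waiting time = 176/6 = 29.3333

29.3333


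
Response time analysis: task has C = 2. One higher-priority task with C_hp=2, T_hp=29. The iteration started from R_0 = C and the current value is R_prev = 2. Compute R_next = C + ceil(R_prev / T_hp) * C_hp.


R_next = C + ceil(R_prev / T_hp) * C_hp
ceil(2 / 29) = ceil(0.069) = 1
Interference = 1 * 2 = 2
R_next = 2 + 2 = 4

4


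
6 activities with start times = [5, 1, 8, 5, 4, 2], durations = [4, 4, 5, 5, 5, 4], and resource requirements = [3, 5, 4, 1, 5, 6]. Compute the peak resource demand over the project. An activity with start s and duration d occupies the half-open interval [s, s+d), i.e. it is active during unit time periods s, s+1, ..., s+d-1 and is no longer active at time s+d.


Each activity i is active on [start_i, start_i + duration_i).
Compute total resource usage per time slot:
  t=0: active resources = [], total = 0
  t=1: active resources = [5], total = 5
  t=2: active resources = [5, 6], total = 11
  t=3: active resources = [5, 6], total = 11
  t=4: active resources = [5, 5, 6], total = 16
  t=5: active resources = [3, 1, 5, 6], total = 15
  t=6: active resources = [3, 1, 5], total = 9
  t=7: active resources = [3, 1, 5], total = 9
  t=8: active resources = [3, 4, 1, 5], total = 13
  t=9: active resources = [4, 1], total = 5
  t=10: active resources = [4], total = 4
  t=11: active resources = [4], total = 4
  t=12: active resources = [4], total = 4
Peak resource demand = 16

16


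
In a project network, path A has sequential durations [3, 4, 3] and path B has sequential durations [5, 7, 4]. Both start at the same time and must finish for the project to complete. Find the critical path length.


Path A total = 3 + 4 + 3 = 10
Path B total = 5 + 7 + 4 = 16
Critical path = longest path = max(10, 16) = 16

16


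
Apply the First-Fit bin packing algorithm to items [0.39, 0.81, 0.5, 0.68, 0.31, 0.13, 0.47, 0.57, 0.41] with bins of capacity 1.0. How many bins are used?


Place items sequentially using First-Fit:
  Item 0.39 -> new Bin 1
  Item 0.81 -> new Bin 2
  Item 0.5 -> Bin 1 (now 0.89)
  Item 0.68 -> new Bin 3
  Item 0.31 -> Bin 3 (now 0.99)
  Item 0.13 -> Bin 2 (now 0.94)
  Item 0.47 -> new Bin 4
  Item 0.57 -> new Bin 5
  Item 0.41 -> Bin 4 (now 0.88)
Total bins used = 5

5


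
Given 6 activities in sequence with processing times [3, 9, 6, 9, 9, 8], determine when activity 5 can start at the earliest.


Activity 5 starts after activities 1 through 4 complete.
Predecessor durations: [3, 9, 6, 9]
ES = 3 + 9 + 6 + 9 = 27

27


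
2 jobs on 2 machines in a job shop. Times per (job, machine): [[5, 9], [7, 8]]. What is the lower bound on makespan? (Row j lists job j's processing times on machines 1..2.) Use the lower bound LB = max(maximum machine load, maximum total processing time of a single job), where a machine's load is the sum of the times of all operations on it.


Machine loads:
  Machine 1: 5 + 7 = 12
  Machine 2: 9 + 8 = 17
Max machine load = 17
Job totals:
  Job 1: 14
  Job 2: 15
Max job total = 15
Lower bound = max(17, 15) = 17

17


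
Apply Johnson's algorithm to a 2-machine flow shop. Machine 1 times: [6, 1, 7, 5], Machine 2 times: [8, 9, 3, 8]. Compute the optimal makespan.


Apply Johnson's rule:
  Group 1 (a <= b): [(2, 1, 9), (4, 5, 8), (1, 6, 8)]
  Group 2 (a > b): [(3, 7, 3)]
Optimal job order: [2, 4, 1, 3]
Schedule:
  Job 2: M1 done at 1, M2 done at 10
  Job 4: M1 done at 6, M2 done at 18
  Job 1: M1 done at 12, M2 done at 26
  Job 3: M1 done at 19, M2 done at 29
Makespan = 29

29


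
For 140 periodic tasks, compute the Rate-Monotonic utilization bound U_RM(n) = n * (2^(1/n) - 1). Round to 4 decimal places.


Compute 2^(1/140) = 1.0049633280
Subtract 1: 1.0049633280 - 1 = 0.0049633280
Multiply by n: 140 * 0.0049633280 = 0.6948659200
Round to 4 dp: 0.6949

0.6949


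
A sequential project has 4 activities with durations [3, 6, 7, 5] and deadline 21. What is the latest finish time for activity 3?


LF(activity 3) = deadline - sum of successor durations
Successors: activities 4 through 4 with durations [5]
Sum of successor durations = 5
LF = 21 - 5 = 16

16


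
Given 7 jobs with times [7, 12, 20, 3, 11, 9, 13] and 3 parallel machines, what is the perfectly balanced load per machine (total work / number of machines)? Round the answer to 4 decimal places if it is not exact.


Total processing time = 7 + 12 + 20 + 3 + 11 + 9 + 13 = 75
Number of machines = 3
Ideal balanced load = 75 / 3 = 25.0

25.0


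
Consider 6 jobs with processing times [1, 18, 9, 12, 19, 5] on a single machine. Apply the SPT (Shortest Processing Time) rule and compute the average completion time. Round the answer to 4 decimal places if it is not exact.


Sort jobs by processing time (SPT order): [1, 5, 9, 12, 18, 19]
Compute completion times sequentially:
  Job 1: processing = 1, completes at 1
  Job 2: processing = 5, completes at 6
  Job 3: processing = 9, completes at 15
  Job 4: processing = 12, completes at 27
  Job 5: processing = 18, completes at 45
  Job 6: processing = 19, completes at 64
Sum of completion times = 158
Average completion time = 158/6 = 26.3333

26.3333


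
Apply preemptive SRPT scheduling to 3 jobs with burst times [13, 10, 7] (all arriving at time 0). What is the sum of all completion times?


Since all jobs arrive at t=0, SRPT equals SPT ordering.
SPT order: [7, 10, 13]
Completion times:
  Job 1: p=7, C=7
  Job 2: p=10, C=17
  Job 3: p=13, C=30
Total completion time = 7 + 17 + 30 = 54

54


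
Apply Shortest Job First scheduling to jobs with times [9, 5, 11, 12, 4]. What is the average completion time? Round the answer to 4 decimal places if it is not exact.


SJF order (ascending): [4, 5, 9, 11, 12]
Completion times:
  Job 1: burst=4, C=4
  Job 2: burst=5, C=9
  Job 3: burst=9, C=18
  Job 4: burst=11, C=29
  Job 5: burst=12, C=41
Average completion = 101/5 = 20.2

20.2


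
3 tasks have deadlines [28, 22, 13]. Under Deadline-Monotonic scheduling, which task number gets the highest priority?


Sort tasks by relative deadline (ascending):
  Task 3: deadline = 13
  Task 2: deadline = 22
  Task 1: deadline = 28
Priority order (highest first): [3, 2, 1]
Highest priority task = 3

3


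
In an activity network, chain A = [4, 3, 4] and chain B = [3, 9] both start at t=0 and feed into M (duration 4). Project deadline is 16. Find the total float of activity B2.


Forward pass: ES(B2) = sum of predecessors on chain B = 3
EF = ES + duration = 3 + 9 = 12
Backward pass: LF(M) = deadline = 16; LS(M) = 16 - 4 = 12
LF(B2) = LS(M) - sum(successors on chain B) = 12 - 0 = 12
LS = LF - duration = 12 - 9 = 3
Total float = LS - ES = 3 - 3 = 0

0


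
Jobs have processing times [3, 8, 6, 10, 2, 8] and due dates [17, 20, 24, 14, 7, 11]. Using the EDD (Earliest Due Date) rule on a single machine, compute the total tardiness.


Sort by due date (EDD order): [(2, 7), (8, 11), (10, 14), (3, 17), (8, 20), (6, 24)]
Compute completion times and tardiness:
  Job 1: p=2, d=7, C=2, tardiness=max(0,2-7)=0
  Job 2: p=8, d=11, C=10, tardiness=max(0,10-11)=0
  Job 3: p=10, d=14, C=20, tardiness=max(0,20-14)=6
  Job 4: p=3, d=17, C=23, tardiness=max(0,23-17)=6
  Job 5: p=8, d=20, C=31, tardiness=max(0,31-20)=11
  Job 6: p=6, d=24, C=37, tardiness=max(0,37-24)=13
Total tardiness = 36

36


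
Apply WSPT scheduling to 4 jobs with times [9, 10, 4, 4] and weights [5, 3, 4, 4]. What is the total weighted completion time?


Compute p/w ratios and sort ascending (WSPT): [(4, 4), (4, 4), (9, 5), (10, 3)]
Compute weighted completion times:
  Job (p=4,w=4): C=4, w*C=4*4=16
  Job (p=4,w=4): C=8, w*C=4*8=32
  Job (p=9,w=5): C=17, w*C=5*17=85
  Job (p=10,w=3): C=27, w*C=3*27=81
Total weighted completion time = 214

214


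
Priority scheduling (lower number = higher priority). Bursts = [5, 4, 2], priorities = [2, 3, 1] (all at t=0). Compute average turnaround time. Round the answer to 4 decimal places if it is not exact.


Sort by priority (ascending = highest first):
Order: [(1, 2), (2, 5), (3, 4)]
Completion times:
  Priority 1, burst=2, C=2
  Priority 2, burst=5, C=7
  Priority 3, burst=4, C=11
Average turnaround = 20/3 = 6.6667

6.6667


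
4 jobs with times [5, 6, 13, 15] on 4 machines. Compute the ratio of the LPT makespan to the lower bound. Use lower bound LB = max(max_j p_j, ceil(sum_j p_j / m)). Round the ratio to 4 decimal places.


LPT order: [15, 13, 6, 5]
Machine loads after assignment: [15, 13, 6, 5]
LPT makespan = 15
Lower bound = max(max_job, ceil(total/4)) = max(15, 10) = 15
Ratio = 15 / 15 = 1.0

1.0


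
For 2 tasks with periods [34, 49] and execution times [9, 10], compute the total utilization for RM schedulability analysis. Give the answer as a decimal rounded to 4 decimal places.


Compute individual utilizations (exact fractions):
  Task 1: C/T = 9/34 (approx. 0.2647)
  Task 2: C/T = 10/49 (approx. 0.2041)
Total utilization U = 9/34 + 10/49 = 781/1666
Rounded to 4 decimal places: U = 0.4688
RM (Liu & Layland) bound for 2 tasks = 0.828427; compare with U = 781/1666 (approx. 0.468788)
U <= bound, so schedulable by RM sufficient condition.

0.4688


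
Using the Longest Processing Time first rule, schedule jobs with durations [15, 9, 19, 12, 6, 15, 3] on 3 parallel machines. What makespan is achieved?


Sort jobs in decreasing order (LPT): [19, 15, 15, 12, 9, 6, 3]
Assign each job to the least loaded machine:
  Machine 1: jobs [19, 6], load = 25
  Machine 2: jobs [15, 12], load = 27
  Machine 3: jobs [15, 9, 3], load = 27
Makespan = max load = 27

27


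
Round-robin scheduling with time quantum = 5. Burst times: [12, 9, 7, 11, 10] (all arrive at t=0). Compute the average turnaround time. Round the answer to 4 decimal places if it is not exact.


Time quantum = 5
Execution trace:
  J1 runs 5 units, time = 5
  J2 runs 5 units, time = 10
  J3 runs 5 units, time = 15
  J4 runs 5 units, time = 20
  J5 runs 5 units, time = 25
  J1 runs 5 units, time = 30
  J2 runs 4 units, time = 34
  J3 runs 2 units, time = 36
  J4 runs 5 units, time = 41
  J5 runs 5 units, time = 46
  J1 runs 2 units, time = 48
  J4 runs 1 units, time = 49
Finish times: [48, 34, 36, 49, 46]
Average turnaround = 213/5 = 42.6

42.6


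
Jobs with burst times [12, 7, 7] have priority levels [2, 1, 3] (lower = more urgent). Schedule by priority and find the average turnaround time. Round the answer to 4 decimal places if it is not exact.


Sort by priority (ascending = highest first):
Order: [(1, 7), (2, 12), (3, 7)]
Completion times:
  Priority 1, burst=7, C=7
  Priority 2, burst=12, C=19
  Priority 3, burst=7, C=26
Average turnaround = 52/3 = 17.3333

17.3333


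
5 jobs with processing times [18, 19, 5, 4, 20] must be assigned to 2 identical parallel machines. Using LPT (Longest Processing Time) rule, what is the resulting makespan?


Sort jobs in decreasing order (LPT): [20, 19, 18, 5, 4]
Assign each job to the least loaded machine:
  Machine 1: jobs [20, 5, 4], load = 29
  Machine 2: jobs [19, 18], load = 37
Makespan = max load = 37

37


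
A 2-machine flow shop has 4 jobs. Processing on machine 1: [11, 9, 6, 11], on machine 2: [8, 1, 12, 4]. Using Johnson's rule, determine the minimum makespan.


Apply Johnson's rule:
  Group 1 (a <= b): [(3, 6, 12)]
  Group 2 (a > b): [(1, 11, 8), (4, 11, 4), (2, 9, 1)]
Optimal job order: [3, 1, 4, 2]
Schedule:
  Job 3: M1 done at 6, M2 done at 18
  Job 1: M1 done at 17, M2 done at 26
  Job 4: M1 done at 28, M2 done at 32
  Job 2: M1 done at 37, M2 done at 38
Makespan = 38

38


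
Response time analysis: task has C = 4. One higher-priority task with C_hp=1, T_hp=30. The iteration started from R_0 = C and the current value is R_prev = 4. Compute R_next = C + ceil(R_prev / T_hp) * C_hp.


R_next = C + ceil(R_prev / T_hp) * C_hp
ceil(4 / 30) = ceil(0.1333) = 1
Interference = 1 * 1 = 1
R_next = 4 + 1 = 5

5


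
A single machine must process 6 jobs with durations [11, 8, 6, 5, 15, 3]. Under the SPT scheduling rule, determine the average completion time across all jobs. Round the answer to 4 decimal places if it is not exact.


Sort jobs by processing time (SPT order): [3, 5, 6, 8, 11, 15]
Compute completion times sequentially:
  Job 1: processing = 3, completes at 3
  Job 2: processing = 5, completes at 8
  Job 3: processing = 6, completes at 14
  Job 4: processing = 8, completes at 22
  Job 5: processing = 11, completes at 33
  Job 6: processing = 15, completes at 48
Sum of completion times = 128
Average completion time = 128/6 = 21.3333

21.3333


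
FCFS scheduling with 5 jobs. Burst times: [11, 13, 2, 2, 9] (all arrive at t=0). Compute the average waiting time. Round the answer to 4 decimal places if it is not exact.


FCFS order (as given): [11, 13, 2, 2, 9]
Waiting times:
  Job 1: wait = 0
  Job 2: wait = 11
  Job 3: wait = 24
  Job 4: wait = 26
  Job 5: wait = 28
Sum of waiting times = 89
Average waiting time = 89/5 = 17.8

17.8


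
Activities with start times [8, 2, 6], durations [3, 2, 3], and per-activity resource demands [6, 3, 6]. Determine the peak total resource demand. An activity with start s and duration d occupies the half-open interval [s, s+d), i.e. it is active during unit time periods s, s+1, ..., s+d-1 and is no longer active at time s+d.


Each activity i is active on [start_i, start_i + duration_i).
Compute total resource usage per time slot:
  t=0: active resources = [], total = 0
  t=1: active resources = [], total = 0
  t=2: active resources = [3], total = 3
  t=3: active resources = [3], total = 3
  t=4: active resources = [], total = 0
  t=5: active resources = [], total = 0
  t=6: active resources = [6], total = 6
  t=7: active resources = [6], total = 6
  t=8: active resources = [6, 6], total = 12
  t=9: active resources = [6], total = 6
  t=10: active resources = [6], total = 6
Peak resource demand = 12

12


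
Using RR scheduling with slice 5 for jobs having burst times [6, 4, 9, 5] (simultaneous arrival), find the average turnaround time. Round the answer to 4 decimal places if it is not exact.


Time quantum = 5
Execution trace:
  J1 runs 5 units, time = 5
  J2 runs 4 units, time = 9
  J3 runs 5 units, time = 14
  J4 runs 5 units, time = 19
  J1 runs 1 units, time = 20
  J3 runs 4 units, time = 24
Finish times: [20, 9, 24, 19]
Average turnaround = 72/4 = 18.0

18.0


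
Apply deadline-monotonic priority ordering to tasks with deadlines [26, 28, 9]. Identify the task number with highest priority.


Sort tasks by relative deadline (ascending):
  Task 3: deadline = 9
  Task 1: deadline = 26
  Task 2: deadline = 28
Priority order (highest first): [3, 1, 2]
Highest priority task = 3

3


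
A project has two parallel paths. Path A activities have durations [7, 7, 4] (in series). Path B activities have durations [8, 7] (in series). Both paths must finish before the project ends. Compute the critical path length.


Path A total = 7 + 7 + 4 = 18
Path B total = 8 + 7 = 15
Critical path = longest path = max(18, 15) = 18

18


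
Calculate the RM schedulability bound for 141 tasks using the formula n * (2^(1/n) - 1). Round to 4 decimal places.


Compute 2^(1/141) = 1.0049280405
Subtract 1: 1.0049280405 - 1 = 0.0049280405
Multiply by n: 141 * 0.0049280405 = 0.6948537105
Round to 4 dp: 0.6949

0.6949


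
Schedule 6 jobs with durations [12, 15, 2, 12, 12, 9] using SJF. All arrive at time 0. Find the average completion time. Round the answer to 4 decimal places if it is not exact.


SJF order (ascending): [2, 9, 12, 12, 12, 15]
Completion times:
  Job 1: burst=2, C=2
  Job 2: burst=9, C=11
  Job 3: burst=12, C=23
  Job 4: burst=12, C=35
  Job 5: burst=12, C=47
  Job 6: burst=15, C=62
Average completion = 180/6 = 30.0

30.0


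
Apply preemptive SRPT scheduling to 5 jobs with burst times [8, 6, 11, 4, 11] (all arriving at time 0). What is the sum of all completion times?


Since all jobs arrive at t=0, SRPT equals SPT ordering.
SPT order: [4, 6, 8, 11, 11]
Completion times:
  Job 1: p=4, C=4
  Job 2: p=6, C=10
  Job 3: p=8, C=18
  Job 4: p=11, C=29
  Job 5: p=11, C=40
Total completion time = 4 + 10 + 18 + 29 + 40 = 101

101


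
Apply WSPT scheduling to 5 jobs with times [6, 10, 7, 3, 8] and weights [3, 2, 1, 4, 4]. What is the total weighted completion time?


Compute p/w ratios and sort ascending (WSPT): [(3, 4), (6, 3), (8, 4), (10, 2), (7, 1)]
Compute weighted completion times:
  Job (p=3,w=4): C=3, w*C=4*3=12
  Job (p=6,w=3): C=9, w*C=3*9=27
  Job (p=8,w=4): C=17, w*C=4*17=68
  Job (p=10,w=2): C=27, w*C=2*27=54
  Job (p=7,w=1): C=34, w*C=1*34=34
Total weighted completion time = 195

195


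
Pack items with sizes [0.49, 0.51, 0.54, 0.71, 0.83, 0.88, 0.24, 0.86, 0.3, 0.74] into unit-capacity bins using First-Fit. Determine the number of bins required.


Place items sequentially using First-Fit:
  Item 0.49 -> new Bin 1
  Item 0.51 -> Bin 1 (now 1.0)
  Item 0.54 -> new Bin 2
  Item 0.71 -> new Bin 3
  Item 0.83 -> new Bin 4
  Item 0.88 -> new Bin 5
  Item 0.24 -> Bin 2 (now 0.78)
  Item 0.86 -> new Bin 6
  Item 0.3 -> new Bin 7
  Item 0.74 -> new Bin 8
Total bins used = 8

8


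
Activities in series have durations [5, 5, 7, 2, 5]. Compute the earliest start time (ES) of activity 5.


Activity 5 starts after activities 1 through 4 complete.
Predecessor durations: [5, 5, 7, 2]
ES = 5 + 5 + 7 + 2 = 19

19


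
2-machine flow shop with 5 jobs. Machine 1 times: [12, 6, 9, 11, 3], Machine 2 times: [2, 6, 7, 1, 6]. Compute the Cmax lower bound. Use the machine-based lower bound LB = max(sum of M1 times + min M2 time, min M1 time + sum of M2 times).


LB1 = sum(M1 times) + min(M2 times) = 41 + 1 = 42
LB2 = min(M1 times) + sum(M2 times) = 3 + 22 = 25
Lower bound = max(LB1, LB2) = max(42, 25) = 42

42


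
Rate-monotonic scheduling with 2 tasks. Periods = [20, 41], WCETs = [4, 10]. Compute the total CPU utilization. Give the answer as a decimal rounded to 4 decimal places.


Compute individual utilizations (exact fractions):
  Task 1: C/T = 4/20 = 1/5 (approx. 0.2)
  Task 2: C/T = 10/41 (approx. 0.2439)
Total utilization U = 1/5 + 10/41 = 91/205
Rounded to 4 decimal places: U = 0.4439
RM (Liu & Layland) bound for 2 tasks = 0.828427; compare with U = 91/205 (approx. 0.443902)
U <= bound, so schedulable by RM sufficient condition.

0.4439


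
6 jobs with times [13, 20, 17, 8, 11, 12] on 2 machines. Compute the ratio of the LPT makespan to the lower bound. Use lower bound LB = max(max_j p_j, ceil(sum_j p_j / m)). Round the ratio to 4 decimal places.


LPT order: [20, 17, 13, 12, 11, 8]
Machine loads after assignment: [40, 41]
LPT makespan = 41
Lower bound = max(max_job, ceil(total/2)) = max(20, 41) = 41
Ratio = 41 / 41 = 1.0

1.0


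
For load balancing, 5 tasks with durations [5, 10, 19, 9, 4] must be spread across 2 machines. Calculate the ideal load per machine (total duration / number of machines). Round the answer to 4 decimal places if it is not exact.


Total processing time = 5 + 10 + 19 + 9 + 4 = 47
Number of machines = 2
Ideal balanced load = 47 / 2 = 23.5

23.5


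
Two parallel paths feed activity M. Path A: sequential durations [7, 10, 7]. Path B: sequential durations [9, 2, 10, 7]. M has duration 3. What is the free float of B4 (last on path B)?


ES(B4) = sum of predecessors on chain B = 21
EF(B4) = ES + duration = 21 + 7 = 28
Successor of B4 is M. ES(M) = max(sum(A), sum(B)) = max(24, 28) = 28
Free float = ES(successor) - EF(current) = 28 - 28 = 0

0


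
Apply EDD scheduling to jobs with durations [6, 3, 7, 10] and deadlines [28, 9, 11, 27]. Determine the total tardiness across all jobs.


Sort by due date (EDD order): [(3, 9), (7, 11), (10, 27), (6, 28)]
Compute completion times and tardiness:
  Job 1: p=3, d=9, C=3, tardiness=max(0,3-9)=0
  Job 2: p=7, d=11, C=10, tardiness=max(0,10-11)=0
  Job 3: p=10, d=27, C=20, tardiness=max(0,20-27)=0
  Job 4: p=6, d=28, C=26, tardiness=max(0,26-28)=0
Total tardiness = 0

0


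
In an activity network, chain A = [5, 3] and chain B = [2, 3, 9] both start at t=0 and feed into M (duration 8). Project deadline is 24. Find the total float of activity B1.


Forward pass: ES(B1) = sum of predecessors on chain B = 0
EF = ES + duration = 0 + 2 = 2
Backward pass: LF(M) = deadline = 24; LS(M) = 24 - 8 = 16
LF(B1) = LS(M) - sum(successors on chain B) = 16 - 12 = 4
LS = LF - duration = 4 - 2 = 2
Total float = LS - ES = 2 - 0 = 2

2


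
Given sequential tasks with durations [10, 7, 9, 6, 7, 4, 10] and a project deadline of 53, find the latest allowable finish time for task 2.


LF(activity 2) = deadline - sum of successor durations
Successors: activities 3 through 7 with durations [9, 6, 7, 4, 10]
Sum of successor durations = 36
LF = 53 - 36 = 17

17


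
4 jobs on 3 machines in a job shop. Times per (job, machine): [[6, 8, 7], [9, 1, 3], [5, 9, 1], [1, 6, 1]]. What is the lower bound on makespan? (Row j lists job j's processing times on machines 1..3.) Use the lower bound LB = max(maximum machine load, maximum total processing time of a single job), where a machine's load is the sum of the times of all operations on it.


Machine loads:
  Machine 1: 6 + 9 + 5 + 1 = 21
  Machine 2: 8 + 1 + 9 + 6 = 24
  Machine 3: 7 + 3 + 1 + 1 = 12
Max machine load = 24
Job totals:
  Job 1: 21
  Job 2: 13
  Job 3: 15
  Job 4: 8
Max job total = 21
Lower bound = max(24, 21) = 24

24
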